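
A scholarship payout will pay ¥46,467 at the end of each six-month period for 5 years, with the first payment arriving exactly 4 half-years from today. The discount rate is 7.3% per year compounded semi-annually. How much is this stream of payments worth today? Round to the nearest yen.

Ordinary annuity of 10 payments, first payment at period 4.
Periodic rate r = 0.073/2 per half-year; n is counted in half-years.
The ordinary-annuity PV formula values the stream one period before the first payment (period 3); discount that back 3 periods:
PV₀ = 46,467 × [1 − (1+r)^−10] / r × (1+r)^−3 = ¥344,434

¥344,434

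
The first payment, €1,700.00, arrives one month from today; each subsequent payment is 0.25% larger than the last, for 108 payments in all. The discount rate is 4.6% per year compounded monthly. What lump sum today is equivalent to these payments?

Periodic rate r = 0.046/12 per month; n is counted in months.
Growing ordinary annuity: PV = PMT₁ × [1 − ((1+g)/(1+r))^n] / (r − g) = 1,700 × [1 − ((1+0.0025)/(1+r))^108] / (r − 0.0025) = €170,491.19.

€170,491.19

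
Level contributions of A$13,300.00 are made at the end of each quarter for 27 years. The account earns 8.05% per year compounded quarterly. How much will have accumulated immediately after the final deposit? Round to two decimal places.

This is an ordinary annuity: 108 deposits of A$13,300.00 at the end of each quarter.
Periodic rate r = 0.0805/4 per quarter; n is counted in quarters.
FV = PMT × [((1+r)^n − 1)/r] = 13,300 × [(1+r)^108 − 1] / r = A$5,023,495.55

A$5,023,495.55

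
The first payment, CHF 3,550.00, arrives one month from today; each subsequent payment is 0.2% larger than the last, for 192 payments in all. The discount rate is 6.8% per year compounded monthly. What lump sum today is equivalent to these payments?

Periodic rate r = 0.068/12 per month; n is counted in months.
Growing ordinary annuity: PV = PMT₁ × [1 − ((1+g)/(1+r))^n] / (r − g) = 3,550 × [1 − ((1+0.002)/(1+r))^192] / (r − 0.002) = CHF 488,027.53.

CHF 488,027.53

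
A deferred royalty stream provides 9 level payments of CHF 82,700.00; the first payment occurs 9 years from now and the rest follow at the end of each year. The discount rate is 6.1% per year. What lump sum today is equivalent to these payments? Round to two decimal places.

CHF 348,747.77

Ordinary annuity of 9 payments, first payment at period 9.
Periodic rate r = 0.061 per year.
The ordinary-annuity PV formula values the stream one period before the first payment (period 8); discount that back 8 periods:
PV₀ = 82,700 × [1 − (1+r)^−9] / r × (1+r)^−8 = CHF 348,747.77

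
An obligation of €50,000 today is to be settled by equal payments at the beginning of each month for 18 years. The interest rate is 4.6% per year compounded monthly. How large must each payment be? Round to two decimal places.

€339.51

Level annuity due; solve PV = PMT × [(1 − (1+r)^−n)/r] × (1+r) for PMT.
Periodic rate r = 0.046/12 per month; n is counted in months.
With n = 216: PMT = 50,000 / ([(1 − (1+r)^−n)/r] × (1+r)) = €339.51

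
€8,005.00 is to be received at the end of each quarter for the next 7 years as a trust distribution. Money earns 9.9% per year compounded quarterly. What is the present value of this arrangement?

This is an ordinary annuity: 28 payments of €8,005.00 at the end of each quarter.
Periodic rate r = 0.099/4 per quarter; n is counted in quarters.
PV = PMT × [(1 − (1+r)^−n)/r] = 8,005 × [1 − (1+r)^−28] / r = €160,323.00

€160,323.00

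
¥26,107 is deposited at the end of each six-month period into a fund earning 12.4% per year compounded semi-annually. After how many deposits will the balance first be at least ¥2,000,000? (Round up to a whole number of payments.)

30 payments

Periodic rate r = 0.124/2 per half-year; n is counted in half-years.
Ordinary annuity FV: 2,000,000 = 26,107 × [((1+r)^n − 1)/r].
(1+r)^n = 1 + 2,000,000 × r / 26,107, so n = ln(1 + 2,000,000·r/26,107) / ln(1+r) = 29.08.
Round up to a whole number of payments: n = 30.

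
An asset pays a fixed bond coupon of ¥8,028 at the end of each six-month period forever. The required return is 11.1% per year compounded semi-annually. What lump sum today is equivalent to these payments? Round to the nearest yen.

Periodic rate r = 0.111/2 per half-year.
Level perpetuity: PV = PMT / r = 8,028 / (0.111/2) = ¥144,649.

¥144,649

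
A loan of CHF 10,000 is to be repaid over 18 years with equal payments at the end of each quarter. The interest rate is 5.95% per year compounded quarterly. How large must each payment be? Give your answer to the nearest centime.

CHF 227.23

Level ordinary annuity; solve PV = PMT × [(1 − (1+r)^−n)/r] for PMT.
Periodic rate r = 0.0595/4 per quarter; n is counted in quarters.
With n = 72: PMT = 10,000 / ([(1 − (1+r)^−n)/r]) = CHF 227.23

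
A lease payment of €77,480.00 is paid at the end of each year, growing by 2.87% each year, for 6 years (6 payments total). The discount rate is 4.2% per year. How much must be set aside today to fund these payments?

€432,145.71

Periodic rate r = 0.042 per year.
Growing ordinary annuity: PV = PMT₁ × [1 − ((1+g)/(1+r))^n] / (r − g) = 77,480 × [1 − ((1+0.0287)/(1+r))^6] / (r − 0.0287) = €432,145.71.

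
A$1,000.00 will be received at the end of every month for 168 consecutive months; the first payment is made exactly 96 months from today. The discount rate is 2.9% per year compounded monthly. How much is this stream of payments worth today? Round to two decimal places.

Ordinary annuity of 168 payments, first payment at period 96.
Periodic rate r = 0.029/12 per month; n is counted in months.
The ordinary-annuity PV formula values the stream one period before the first payment (period 95); discount that back 95 periods:
PV₀ = 1,000 × [1 − (1+r)^−168] / r × (1+r)^−95 = A$109,676.78

A$109,676.78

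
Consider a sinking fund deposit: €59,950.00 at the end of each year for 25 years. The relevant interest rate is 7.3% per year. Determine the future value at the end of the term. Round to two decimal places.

€3,959,113.61

This is an ordinary annuity: 25 deposits of €59,950.00 at the end of each year.
Periodic rate r = 0.073 per year.
FV = PMT × [((1+r)^n − 1)/r] = 59,950 × [(1+r)^25 − 1] / r = €3,959,113.61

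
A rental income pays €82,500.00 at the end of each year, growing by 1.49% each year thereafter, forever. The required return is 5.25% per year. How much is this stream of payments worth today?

Periodic rate r = 0.0525 per year.
Growing perpetuity (Gordon): PV = PMT₁ / (r − g) = 82,500 / (r − 0.0149) = €2,194,148.94.

€2,194,148.94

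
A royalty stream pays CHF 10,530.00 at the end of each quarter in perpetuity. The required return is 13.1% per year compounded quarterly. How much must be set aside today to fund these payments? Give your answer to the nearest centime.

CHF 321,526.72

Periodic rate r = 0.131/4 per quarter.
Level perpetuity: PV = PMT / r = 10,530 / (0.131/4) = CHF 321,526.72.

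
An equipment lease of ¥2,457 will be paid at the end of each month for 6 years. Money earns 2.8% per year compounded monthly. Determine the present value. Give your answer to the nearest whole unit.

This is an ordinary annuity: 72 payments of ¥2,457 at the end of each month.
Periodic rate r = 0.028/12 per month; n is counted in months.
PV = PMT × [(1 − (1+r)^−n)/r] = 2,457 × [1 − (1+r)^−72] / r = ¥162,668

¥162,668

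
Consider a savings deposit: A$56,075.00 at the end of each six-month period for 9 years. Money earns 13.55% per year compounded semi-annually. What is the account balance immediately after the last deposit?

This is an ordinary annuity: 18 deposits of A$56,075.00 at the end of each six-month period.
Periodic rate r = 0.1355/2 per half-year; n is counted in half-years.
FV = PMT × [((1+r)^n − 1)/r] = 56,075 × [(1+r)^18 − 1] / r = A$1,865,796.47

A$1,865,796.47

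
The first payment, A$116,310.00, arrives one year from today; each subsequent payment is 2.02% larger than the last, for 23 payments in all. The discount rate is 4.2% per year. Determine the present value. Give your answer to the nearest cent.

Periodic rate r = 0.042 per year.
Growing ordinary annuity: PV = PMT₁ × [1 − ((1+g)/(1+r))^n] / (r − g) = 116,310 × [1 − ((1+0.0202)/(1+r))^23] / (r − 0.0202) = A$2,054,629.80.

A$2,054,629.80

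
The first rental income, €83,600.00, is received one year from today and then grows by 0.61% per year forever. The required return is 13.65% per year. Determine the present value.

Periodic rate r = 0.1365 per year.
Growing perpetuity (Gordon): PV = PMT₁ / (r − g) = 83,600 / (r − 0.0061) = €641,104.29.

€641,104.29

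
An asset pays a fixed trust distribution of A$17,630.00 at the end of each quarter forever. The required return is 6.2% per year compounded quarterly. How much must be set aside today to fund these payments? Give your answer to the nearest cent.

Periodic rate r = 0.062/4 per quarter.
Level perpetuity: PV = PMT / r = 17,630 / (0.062/4) = A$1,137,419.35.

A$1,137,419.35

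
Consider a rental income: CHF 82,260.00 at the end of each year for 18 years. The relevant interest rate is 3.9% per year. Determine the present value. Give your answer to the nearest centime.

This is an ordinary annuity: 18 payments of CHF 82,260.00 at the end of each year.
Periodic rate r = 0.039 per year.
PV = PMT × [(1 − (1+r)^−n)/r] = 82,260 × [1 − (1+r)^−18] / r = CHF 1,049,869.13

CHF 1,049,869.13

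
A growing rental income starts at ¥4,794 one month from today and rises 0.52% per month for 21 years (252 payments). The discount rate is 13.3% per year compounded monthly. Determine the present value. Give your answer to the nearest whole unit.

Periodic rate r = 0.133/12 per month; n is counted in months.
Growing ordinary annuity: PV = PMT₁ × [1 − ((1+g)/(1+r))^n] / (r − g) = 4,794 × [1 − ((1+0.0052)/(1+r))^252] / (r − 0.0052) = ¥627,609.

¥627,609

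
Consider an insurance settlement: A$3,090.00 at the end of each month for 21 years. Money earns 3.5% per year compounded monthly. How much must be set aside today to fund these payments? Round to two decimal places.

A$550,883.04

This is an ordinary annuity: 252 payments of A$3,090.00 at the end of each month.
Periodic rate r = 0.035/12 per month; n is counted in months.
PV = PMT × [(1 − (1+r)^−n)/r] = 3,090 × [1 − (1+r)^−252] / r = A$550,883.04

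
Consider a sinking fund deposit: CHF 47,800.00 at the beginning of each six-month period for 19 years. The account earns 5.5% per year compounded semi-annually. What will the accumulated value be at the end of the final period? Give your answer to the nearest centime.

This is an annuity due: 38 deposits of CHF 47,800.00 at the beginning of each six-month period.
Periodic rate r = 0.055/2 per half-year; n is counted in half-years.
FV = PMT × [((1+r)^n − 1)/r] × (1+r) = 47,800 × [(1+r)^38 − 1] / r × (1+r) = CHF 3,221,121.98

CHF 3,221,121.98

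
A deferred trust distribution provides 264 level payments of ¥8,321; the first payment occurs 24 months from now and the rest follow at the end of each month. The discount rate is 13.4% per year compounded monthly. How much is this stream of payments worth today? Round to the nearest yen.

¥546,434

Ordinary annuity of 264 payments, first payment at period 24.
Periodic rate r = 0.134/12 per month; n is counted in months.
The ordinary-annuity PV formula values the stream one period before the first payment (period 23); discount that back 23 periods:
PV₀ = 8,321 × [1 − (1+r)^−264] / r × (1+r)^−23 = ¥546,434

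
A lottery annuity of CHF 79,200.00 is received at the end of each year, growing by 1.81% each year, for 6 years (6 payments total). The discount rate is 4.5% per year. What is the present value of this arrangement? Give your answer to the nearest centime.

Periodic rate r = 0.045 per year.
Growing ordinary annuity: PV = PMT₁ × [1 − ((1+g)/(1+r))^n] / (r − g) = 79,200 × [1 − ((1+0.0181)/(1+r))^6] / (r − 0.0181) = CHF 426,457.89.

CHF 426,457.89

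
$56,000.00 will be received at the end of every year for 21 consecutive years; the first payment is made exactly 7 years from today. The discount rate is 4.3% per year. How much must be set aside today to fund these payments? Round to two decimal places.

Ordinary annuity of 21 payments, first payment at period 7.
Periodic rate r = 0.043 per year.
The ordinary-annuity PV formula values the stream one period before the first payment (period 6); discount that back 6 periods:
PV₀ = 56,000 × [1 − (1+r)^−21] / r × (1+r)^−6 = $593,739.44

$593,739.44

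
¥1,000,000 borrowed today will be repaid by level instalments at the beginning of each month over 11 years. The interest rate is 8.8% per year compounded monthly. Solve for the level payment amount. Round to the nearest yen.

Level annuity due; solve PV = PMT × [(1 − (1+r)^−n)/r] × (1+r) for PMT.
Periodic rate r = 0.088/12 per month; n is counted in months.
With n = 132: PMT = 1,000,000 / ([(1 − (1+r)^−n)/r] × (1+r)) = ¥11,764

¥11,764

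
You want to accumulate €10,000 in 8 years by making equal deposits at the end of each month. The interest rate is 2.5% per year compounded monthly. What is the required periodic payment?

€94.21

Level ordinary annuity; solve FV = PMT × [((1+r)^n − 1)/r] for PMT.
Periodic rate r = 0.025/12 per month; n is counted in months.
With n = 96: PMT = 10,000 / ([((1+r)^n − 1)/r]) = €94.21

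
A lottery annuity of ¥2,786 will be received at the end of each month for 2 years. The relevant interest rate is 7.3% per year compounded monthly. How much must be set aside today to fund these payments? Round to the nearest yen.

This is an ordinary annuity: 24 payments of ¥2,786 at the end of each month.
Periodic rate r = 0.073/12 per month; n is counted in months.
PV = PMT × [(1 − (1+r)^−n)/r] = 2,786 × [1 − (1+r)^−24] / r = ¥62,037

¥62,037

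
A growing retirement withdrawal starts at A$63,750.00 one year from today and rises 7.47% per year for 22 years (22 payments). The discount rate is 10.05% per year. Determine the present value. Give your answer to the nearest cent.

A$1,004,710.95

Periodic rate r = 0.1005 per year.
Growing ordinary annuity: PV = PMT₁ × [1 − ((1+g)/(1+r))^n] / (r − g) = 63,750 × [1 − ((1+0.0747)/(1+r))^22] / (r − 0.0747) = A$1,004,710.95.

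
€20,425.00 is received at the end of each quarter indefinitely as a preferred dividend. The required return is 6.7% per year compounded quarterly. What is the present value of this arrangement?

Periodic rate r = 0.067/4 per quarter.
Level perpetuity: PV = PMT / r = 20,425 / (0.067/4) = €1,219,402.99.

€1,219,402.99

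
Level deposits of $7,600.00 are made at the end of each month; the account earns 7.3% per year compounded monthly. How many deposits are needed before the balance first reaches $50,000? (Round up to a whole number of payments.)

7 payments

Periodic rate r = 0.073/12 per month; n is counted in months.
Ordinary annuity FV: 50,000 = 7,600 × [((1+r)^n − 1)/r].
(1+r)^n = 1 + 50,000 × r / 7,600, so n = ln(1 + 50,000·r/7,600) / ln(1+r) = 6.47.
Round up to a whole number of payments: n = 7.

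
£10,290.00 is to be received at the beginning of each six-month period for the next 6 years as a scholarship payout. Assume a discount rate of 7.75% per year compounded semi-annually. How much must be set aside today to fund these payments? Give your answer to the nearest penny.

This is an annuity due: 12 payments of £10,290.00 at the beginning of each six-month period.
Periodic rate r = 0.0775/2 per half-year; n is counted in half-years.
PV = PMT × [(1 − (1+r)^−n)/r] × (1+r) = 10,290 × [1 − (1+r)^−12] / r × (1+r) = £101,046.10

£101,046.10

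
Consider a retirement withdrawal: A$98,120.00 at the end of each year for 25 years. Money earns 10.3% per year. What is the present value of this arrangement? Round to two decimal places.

A$870,485.56

This is an ordinary annuity: 25 payments of A$98,120.00 at the end of each year.
Periodic rate r = 0.103 per year.
PV = PMT × [(1 − (1+r)^−n)/r] = 98,120 × [1 − (1+r)^−25] / r = A$870,485.56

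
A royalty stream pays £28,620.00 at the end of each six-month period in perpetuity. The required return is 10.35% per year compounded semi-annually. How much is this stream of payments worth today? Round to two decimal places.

Periodic rate r = 0.1035/2 per half-year.
Level perpetuity: PV = PMT / r = 28,620 / (0.1035/2) = £553,043.48.

£553,043.48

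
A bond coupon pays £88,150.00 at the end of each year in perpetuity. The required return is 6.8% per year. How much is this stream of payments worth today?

Periodic rate r = 0.068 per year.
Level perpetuity: PV = PMT / r = 88,150 / (0.068) = £1,296,323.53.

£1,296,323.53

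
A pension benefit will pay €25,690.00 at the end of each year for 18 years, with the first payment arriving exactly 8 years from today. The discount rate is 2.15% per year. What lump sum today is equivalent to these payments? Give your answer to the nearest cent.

€327,525.47

Ordinary annuity of 18 payments, first payment at period 8.
Periodic rate r = 0.0215 per year.
The ordinary-annuity PV formula values the stream one period before the first payment (period 7); discount that back 7 periods:
PV₀ = 25,690 × [1 − (1+r)^−18] / r × (1+r)^−7 = €327,525.47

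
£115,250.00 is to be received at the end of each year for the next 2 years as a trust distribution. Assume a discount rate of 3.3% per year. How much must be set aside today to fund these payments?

This is an ordinary annuity: 2 payments of £115,250.00 at the end of each year.
Periodic rate r = 0.033 per year.
PV = PMT × [(1 − (1+r)^−n)/r] = 115,250 × [1 − (1+r)^−2] / r = £219,572.36

£219,572.36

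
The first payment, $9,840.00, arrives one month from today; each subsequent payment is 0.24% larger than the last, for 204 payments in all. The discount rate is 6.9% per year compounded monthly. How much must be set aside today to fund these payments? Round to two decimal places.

$1,450,153.39

Periodic rate r = 0.069/12 per month; n is counted in months.
Growing ordinary annuity: PV = PMT₁ × [1 − ((1+g)/(1+r))^n] / (r − g) = 9,840 × [1 − ((1+0.0024)/(1+r))^204] / (r − 0.0024) = $1,450,153.39.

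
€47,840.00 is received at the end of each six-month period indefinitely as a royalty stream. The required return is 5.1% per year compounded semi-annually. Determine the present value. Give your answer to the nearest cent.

€1,876,078.43

Periodic rate r = 0.051/2 per half-year.
Level perpetuity: PV = PMT / r = 47,840 / (0.051/2) = €1,876,078.43.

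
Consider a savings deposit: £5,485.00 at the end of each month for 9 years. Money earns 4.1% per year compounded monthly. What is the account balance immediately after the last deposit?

£714,995.05

This is an ordinary annuity: 108 deposits of £5,485.00 at the end of each month.
Periodic rate r = 0.041/12 per month; n is counted in months.
FV = PMT × [((1+r)^n − 1)/r] = 5,485 × [(1+r)^108 − 1] / r = £714,995.05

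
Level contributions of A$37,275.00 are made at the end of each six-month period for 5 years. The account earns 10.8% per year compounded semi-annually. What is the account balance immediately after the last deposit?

A$477,687.69

This is an ordinary annuity: 10 deposits of A$37,275.00 at the end of each six-month period.
Periodic rate r = 0.108/2 per half-year; n is counted in half-years.
FV = PMT × [((1+r)^n − 1)/r] = 37,275 × [(1+r)^10 − 1] / r = A$477,687.69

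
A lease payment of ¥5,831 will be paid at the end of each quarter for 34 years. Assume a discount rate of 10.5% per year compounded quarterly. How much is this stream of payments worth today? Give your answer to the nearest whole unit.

¥215,584

This is an ordinary annuity: 136 payments of ¥5,831 at the end of each quarter.
Periodic rate r = 0.105/4 per quarter; n is counted in quarters.
PV = PMT × [(1 − (1+r)^−n)/r] = 5,831 × [1 − (1+r)^−136] / r = ¥215,584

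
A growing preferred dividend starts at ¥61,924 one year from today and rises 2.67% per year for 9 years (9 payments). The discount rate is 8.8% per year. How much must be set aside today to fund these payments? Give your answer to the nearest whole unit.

¥410,760

Periodic rate r = 0.088 per year.
Growing ordinary annuity: PV = PMT₁ × [1 − ((1+g)/(1+r))^n] / (r − g) = 61,924 × [1 − ((1+0.0267)/(1+r))^9] / (r − 0.0267) = ¥410,760.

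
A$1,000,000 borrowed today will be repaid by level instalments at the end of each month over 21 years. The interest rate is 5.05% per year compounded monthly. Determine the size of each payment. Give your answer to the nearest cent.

Level ordinary annuity; solve PV = PMT × [(1 − (1+r)^−n)/r] for PMT.
Periodic rate r = 0.0505/12 per month; n is counted in months.
With n = 252: PMT = 1,000,000 / ([(1 − (1+r)^−n)/r]) = A$6,445.15

A$6,445.15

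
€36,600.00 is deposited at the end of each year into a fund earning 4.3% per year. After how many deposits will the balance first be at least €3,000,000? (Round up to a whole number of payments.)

Periodic rate r = 0.043 per year.
Ordinary annuity FV: 3,000,000 = 36,600 × [((1+r)^n − 1)/r].
(1+r)^n = 1 + 3,000,000 × r / 36,600, so n = ln(1 + 3,000,000·r/36,600) / ln(1+r) = 35.85.
Round up to a whole number of payments: n = 36.

36 payments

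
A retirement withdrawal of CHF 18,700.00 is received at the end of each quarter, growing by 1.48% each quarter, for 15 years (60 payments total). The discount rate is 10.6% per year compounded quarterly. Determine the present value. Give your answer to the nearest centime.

CHF 794,864.31

Periodic rate r = 0.106/4 per quarter; n is counted in quarters.
Growing ordinary annuity: PV = PMT₁ × [1 − ((1+g)/(1+r))^n] / (r − g) = 18,700 × [1 − ((1+0.0148)/(1+r))^60] / (r − 0.0148) = CHF 794,864.31.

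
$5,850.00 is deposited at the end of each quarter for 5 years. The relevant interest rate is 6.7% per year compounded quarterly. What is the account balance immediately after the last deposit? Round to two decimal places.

$137,629.34

This is an ordinary annuity: 20 deposits of $5,850.00 at the end of each quarter.
Periodic rate r = 0.067/4 per quarter; n is counted in quarters.
FV = PMT × [((1+r)^n − 1)/r] = 5,850 × [(1+r)^20 − 1] / r = $137,629.34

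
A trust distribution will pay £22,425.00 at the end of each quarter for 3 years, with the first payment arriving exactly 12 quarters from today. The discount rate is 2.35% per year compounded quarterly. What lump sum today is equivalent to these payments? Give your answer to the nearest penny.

Ordinary annuity of 12 payments, first payment at period 12.
Periodic rate r = 0.0235/4 per quarter; n is counted in quarters.
The ordinary-annuity PV formula values the stream one period before the first payment (period 11); discount that back 11 periods:
PV₀ = 22,425 × [1 − (1+r)^−12] / r × (1+r)^−11 = £242,930.61

£242,930.61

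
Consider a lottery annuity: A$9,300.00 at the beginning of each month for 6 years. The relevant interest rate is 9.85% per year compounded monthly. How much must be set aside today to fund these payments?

A$508,194.73

This is an annuity due: 72 payments of A$9,300.00 at the beginning of each month.
Periodic rate r = 0.0985/12 per month; n is counted in months.
PV = PMT × [(1 − (1+r)^−n)/r] × (1+r) = 9,300 × [1 − (1+r)^−72] / r × (1+r) = A$508,194.73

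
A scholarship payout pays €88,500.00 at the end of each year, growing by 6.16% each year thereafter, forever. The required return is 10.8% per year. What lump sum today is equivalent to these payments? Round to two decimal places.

€1,907,327.59

Periodic rate r = 0.108 per year.
Growing perpetuity (Gordon): PV = PMT₁ / (r − g) = 88,500 / (r − 0.0616) = €1,907,327.59.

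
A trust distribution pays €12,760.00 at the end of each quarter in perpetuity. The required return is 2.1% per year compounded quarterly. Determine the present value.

€2,430,476.19

Periodic rate r = 0.021/4 per quarter.
Level perpetuity: PV = PMT / r = 12,760 / (0.021/4) = €2,430,476.19.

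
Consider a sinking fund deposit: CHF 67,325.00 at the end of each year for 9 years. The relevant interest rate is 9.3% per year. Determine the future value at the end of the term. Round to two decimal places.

CHF 887,740.63

This is an ordinary annuity: 9 deposits of CHF 67,325.00 at the end of each year.
Periodic rate r = 0.093 per year.
FV = PMT × [((1+r)^n − 1)/r] = 67,325 × [(1+r)^9 − 1] / r = CHF 887,740.63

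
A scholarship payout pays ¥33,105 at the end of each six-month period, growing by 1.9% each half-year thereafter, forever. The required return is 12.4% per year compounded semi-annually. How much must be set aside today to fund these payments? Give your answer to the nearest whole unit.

Periodic rate r = 0.124/2 per half-year.
Growing perpetuity (Gordon): PV = PMT₁ / (r − g) = 33,105 / (r − 0.019) = ¥769,884.

¥769,884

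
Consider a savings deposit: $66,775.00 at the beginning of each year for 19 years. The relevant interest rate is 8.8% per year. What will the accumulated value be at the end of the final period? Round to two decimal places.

This is an annuity due: 19 deposits of $66,775.00 at the beginning of each year.
Periodic rate r = 0.088 per year.
FV = PMT × [((1+r)^n − 1)/r] × (1+r) = 66,775 × [(1+r)^19 − 1] / r × (1+r) = $3,273,712.79

$3,273,712.79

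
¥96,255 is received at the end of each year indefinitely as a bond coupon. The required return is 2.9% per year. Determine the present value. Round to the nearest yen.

Periodic rate r = 0.029 per year.
Level perpetuity: PV = PMT / r = 96,255 / (0.029) = ¥3,319,138.

¥3,319,138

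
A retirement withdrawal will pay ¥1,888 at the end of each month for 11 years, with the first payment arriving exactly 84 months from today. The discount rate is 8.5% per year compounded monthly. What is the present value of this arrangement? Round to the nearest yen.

¥89,928

Ordinary annuity of 132 payments, first payment at period 84.
Periodic rate r = 0.085/12 per month; n is counted in months.
The ordinary-annuity PV formula values the stream one period before the first payment (period 83); discount that back 83 periods:
PV₀ = 1,888 × [1 − (1+r)^−132] / r × (1+r)^−83 = ¥89,928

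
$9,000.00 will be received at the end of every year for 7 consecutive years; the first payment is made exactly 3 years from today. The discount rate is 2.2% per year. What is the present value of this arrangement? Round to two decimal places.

Ordinary annuity of 7 payments, first payment at period 3.
Periodic rate r = 0.022 per year.
The ordinary-annuity PV formula values the stream one period before the first payment (period 2); discount that back 2 periods:
PV₀ = 9,000 × [1 − (1+r)^−7] / r × (1+r)^−2 = $55,340.93

$55,340.93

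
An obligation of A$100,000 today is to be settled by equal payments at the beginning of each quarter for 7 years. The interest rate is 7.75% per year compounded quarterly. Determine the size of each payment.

A$4,572.41

Level annuity due; solve PV = PMT × [(1 − (1+r)^−n)/r] × (1+r) for PMT.
Periodic rate r = 0.0775/4 per quarter; n is counted in quarters.
With n = 28: PMT = 100,000 / ([(1 − (1+r)^−n)/r] × (1+r)) = A$4,572.41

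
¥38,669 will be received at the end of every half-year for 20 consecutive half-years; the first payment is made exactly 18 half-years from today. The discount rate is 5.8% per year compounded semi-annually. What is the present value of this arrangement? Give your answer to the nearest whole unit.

Ordinary annuity of 20 payments, first payment at period 18.
Periodic rate r = 0.058/2 per half-year; n is counted in half-years.
The ordinary-annuity PV formula values the stream one period before the first payment (period 17); discount that back 17 periods:
PV₀ = 38,669 × [1 − (1+r)^−20] / r × (1+r)^−17 = ¥357,153

¥357,153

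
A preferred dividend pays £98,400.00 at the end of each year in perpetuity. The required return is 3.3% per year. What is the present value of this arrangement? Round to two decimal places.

£2,981,818.18

Periodic rate r = 0.033 per year.
Level perpetuity: PV = PMT / r = 98,400 / (0.033) = £2,981,818.18.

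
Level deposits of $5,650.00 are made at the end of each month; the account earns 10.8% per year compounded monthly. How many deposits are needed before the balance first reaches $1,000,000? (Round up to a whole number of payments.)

Periodic rate r = 0.108/12 per month; n is counted in months.
Ordinary annuity FV: 1,000,000 = 5,650 × [((1+r)^n − 1)/r].
(1+r)^n = 1 + 1,000,000 × r / 5,650, so n = ln(1 + 1,000,000·r/5,650) / ln(1+r) = 106.34.
Round up to a whole number of payments: n = 107.

107 payments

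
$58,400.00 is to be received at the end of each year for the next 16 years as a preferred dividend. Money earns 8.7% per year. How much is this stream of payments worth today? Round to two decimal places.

$494,570.74

This is an ordinary annuity: 16 payments of $58,400.00 at the end of each year.
Periodic rate r = 0.087 per year.
PV = PMT × [(1 − (1+r)^−n)/r] = 58,400 × [1 − (1+r)^−16] / r = $494,570.74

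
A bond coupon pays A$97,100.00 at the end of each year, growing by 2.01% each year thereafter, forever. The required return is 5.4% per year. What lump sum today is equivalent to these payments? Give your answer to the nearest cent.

Periodic rate r = 0.054 per year.
Growing perpetuity (Gordon): PV = PMT₁ / (r − g) = 97,100 / (r − 0.0201) = A$2,864,306.78.

A$2,864,306.78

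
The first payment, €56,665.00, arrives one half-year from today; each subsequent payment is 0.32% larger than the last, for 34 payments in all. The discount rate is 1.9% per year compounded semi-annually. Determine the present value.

€1,724,432.06

Periodic rate r = 0.019/2 per half-year; n is counted in half-years.
Growing ordinary annuity: PV = PMT₁ × [1 − ((1+g)/(1+r))^n] / (r − g) = 56,665 × [1 − ((1+0.0032)/(1+r))^34] / (r − 0.0032) = €1,724,432.06.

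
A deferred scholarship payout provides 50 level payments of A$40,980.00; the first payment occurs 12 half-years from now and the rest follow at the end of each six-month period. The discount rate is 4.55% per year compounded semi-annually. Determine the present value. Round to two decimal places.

Ordinary annuity of 50 payments, first payment at period 12.
Periodic rate r = 0.0455/2 per half-year; n is counted in half-years.
The ordinary-annuity PV formula values the stream one period before the first payment (period 11); discount that back 11 periods:
PV₀ = 40,980 × [1 − (1+r)^−50] / r × (1+r)^−11 = A$949,734.27

A$949,734.27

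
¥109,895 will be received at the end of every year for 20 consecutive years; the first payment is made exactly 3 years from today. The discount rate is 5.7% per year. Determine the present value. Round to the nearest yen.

¥1,156,204

Ordinary annuity of 20 payments, first payment at period 3.
Periodic rate r = 0.057 per year.
The ordinary-annuity PV formula values the stream one period before the first payment (period 2); discount that back 2 periods:
PV₀ = 109,895 × [1 − (1+r)^−20] / r × (1+r)^−2 = ¥1,156,204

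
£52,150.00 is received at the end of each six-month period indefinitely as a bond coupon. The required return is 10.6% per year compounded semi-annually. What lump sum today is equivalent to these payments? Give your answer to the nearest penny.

Periodic rate r = 0.106/2 per half-year.
Level perpetuity: PV = PMT / r = 52,150 / (0.106/2) = £983,962.26.

£983,962.26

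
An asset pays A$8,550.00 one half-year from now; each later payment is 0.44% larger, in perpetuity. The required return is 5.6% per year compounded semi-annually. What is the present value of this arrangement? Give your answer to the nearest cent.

A$362,288.14

Periodic rate r = 0.056/2 per half-year.
Growing perpetuity (Gordon): PV = PMT₁ / (r − g) = 8,550 / (r − 0.0044) = A$362,288.14.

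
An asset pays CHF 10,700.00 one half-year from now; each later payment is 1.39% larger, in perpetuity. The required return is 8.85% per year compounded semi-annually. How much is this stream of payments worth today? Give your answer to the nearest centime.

CHF 352,553.54

Periodic rate r = 0.0885/2 per half-year.
Growing perpetuity (Gordon): PV = PMT₁ / (r − g) = 10,700 / (r − 0.0139) = CHF 352,553.54.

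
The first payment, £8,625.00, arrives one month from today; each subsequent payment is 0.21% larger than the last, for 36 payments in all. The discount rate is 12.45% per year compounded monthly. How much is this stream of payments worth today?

£267,092.02

Periodic rate r = 0.1245/12 per month; n is counted in months.
Growing ordinary annuity: PV = PMT₁ × [1 − ((1+g)/(1+r))^n] / (r − g) = 8,625 × [1 − ((1+0.0021)/(1+r))^36] / (r − 0.0021) = £267,092.02.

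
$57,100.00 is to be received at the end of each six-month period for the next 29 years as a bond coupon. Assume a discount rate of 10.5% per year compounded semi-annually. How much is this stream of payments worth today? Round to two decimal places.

This is an ordinary annuity: 58 payments of $57,100.00 at the end of each six-month period.
Periodic rate r = 0.105/2 per half-year; n is counted in half-years.
PV = PMT × [(1 − (1+r)^−n)/r] = 57,100 × [1 − (1+r)^−58] / r = $1,031,695.50

$1,031,695.50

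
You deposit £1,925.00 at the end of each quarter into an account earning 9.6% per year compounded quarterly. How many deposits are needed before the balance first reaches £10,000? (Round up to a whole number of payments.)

5 payments

Periodic rate r = 0.096/4 per quarter; n is counted in quarters.
Ordinary annuity FV: 10,000 = 1,925 × [((1+r)^n − 1)/r].
(1+r)^n = 1 + 10,000 × r / 1,925, so n = ln(1 + 10,000·r/1,925) / ln(1+r) = 4.95.
Round up to a whole number of payments: n = 5.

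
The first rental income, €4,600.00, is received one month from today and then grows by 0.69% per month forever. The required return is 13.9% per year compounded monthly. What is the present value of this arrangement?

€982,206.41

Periodic rate r = 0.139/12 per month.
Growing perpetuity (Gordon): PV = PMT₁ / (r − g) = 4,600 / (r − 0.0069) = €982,206.41.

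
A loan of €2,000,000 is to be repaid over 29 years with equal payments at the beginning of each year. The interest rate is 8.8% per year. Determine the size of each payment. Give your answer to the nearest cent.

Level annuity due; solve PV = PMT × [(1 − (1+r)^−n)/r] × (1+r) for PMT.
Periodic rate r = 0.088 per year.
With n = 29: PMT = 2,000,000 / ([(1 − (1+r)^−n)/r] × (1+r)) = €177,111.16

€177,111.16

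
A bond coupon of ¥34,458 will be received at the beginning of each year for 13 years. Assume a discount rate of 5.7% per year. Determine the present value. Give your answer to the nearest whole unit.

This is an annuity due: 13 payments of ¥34,458 at the beginning of each year.
Periodic rate r = 0.057 per year.
PV = PMT × [(1 − (1+r)^−n)/r] × (1+r) = 34,458 × [1 − (1+r)^−13] / r × (1+r) = ¥328,160

¥328,160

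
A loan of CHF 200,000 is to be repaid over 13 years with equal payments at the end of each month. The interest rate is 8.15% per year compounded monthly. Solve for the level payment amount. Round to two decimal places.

Level ordinary annuity; solve PV = PMT × [(1 − (1+r)^−n)/r] for PMT.
Periodic rate r = 0.0815/12 per month; n is counted in months.
With n = 156: PMT = 200,000 / ([(1 − (1+r)^−n)/r]) = CHF 2,082.93

CHF 2,082.93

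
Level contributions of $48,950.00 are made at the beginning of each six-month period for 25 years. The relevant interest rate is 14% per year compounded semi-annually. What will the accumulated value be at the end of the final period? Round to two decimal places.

This is an annuity due: 50 deposits of $48,950.00 at the beginning of each six-month period.
Periodic rate r = 0.14/2 per half-year; n is counted in half-years.
FV = PMT × [((1+r)^n − 1)/r] × (1+r) = 48,950 × [(1+r)^50 − 1] / r × (1+r) = $21,292,562.47

$21,292,562.47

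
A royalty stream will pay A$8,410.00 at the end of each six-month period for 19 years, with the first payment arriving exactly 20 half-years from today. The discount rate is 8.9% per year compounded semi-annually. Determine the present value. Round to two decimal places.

A$66,837.28

Ordinary annuity of 38 payments, first payment at period 20.
Periodic rate r = 0.089/2 per half-year; n is counted in half-years.
The ordinary-annuity PV formula values the stream one period before the first payment (period 19); discount that back 19 periods:
PV₀ = 8,410 × [1 − (1+r)^−38] / r × (1+r)^−19 = A$66,837.28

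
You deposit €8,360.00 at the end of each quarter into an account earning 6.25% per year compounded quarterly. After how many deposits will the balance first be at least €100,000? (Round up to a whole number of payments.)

Periodic rate r = 0.0625/4 per quarter; n is counted in quarters.
Ordinary annuity FV: 100,000 = 8,360 × [((1+r)^n − 1)/r].
(1+r)^n = 1 + 100,000 × r / 8,360, so n = ln(1 + 100,000·r/8,360) / ln(1+r) = 11.05.
Round up to a whole number of payments: n = 12.

12 payments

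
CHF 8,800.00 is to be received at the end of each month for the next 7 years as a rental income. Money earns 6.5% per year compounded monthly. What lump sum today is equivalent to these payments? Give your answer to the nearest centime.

This is an ordinary annuity: 84 payments of CHF 8,800.00 at the end of each month.
Periodic rate r = 0.065/12 per month; n is counted in months.
PV = PMT × [(1 − (1+r)^−n)/r] = 8,800 × [1 − (1+r)^−84] / r = CHF 592,615.08

CHF 592,615.08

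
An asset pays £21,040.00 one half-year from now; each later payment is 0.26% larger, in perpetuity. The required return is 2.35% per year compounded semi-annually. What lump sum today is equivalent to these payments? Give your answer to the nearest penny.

£2,299,453.55

Periodic rate r = 0.0235/2 per half-year.
Growing perpetuity (Gordon): PV = PMT₁ / (r − g) = 21,040 / (r − 0.0026) = £2,299,453.55.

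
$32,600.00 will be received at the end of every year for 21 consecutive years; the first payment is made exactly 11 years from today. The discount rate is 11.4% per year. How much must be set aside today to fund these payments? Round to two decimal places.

Ordinary annuity of 21 payments, first payment at period 11.
Periodic rate r = 0.114 per year.
The ordinary-annuity PV formula values the stream one period before the first payment (period 10); discount that back 10 periods:
PV₀ = 32,600 × [1 − (1+r)^−21] / r × (1+r)^−10 = $87,087.69

$87,087.69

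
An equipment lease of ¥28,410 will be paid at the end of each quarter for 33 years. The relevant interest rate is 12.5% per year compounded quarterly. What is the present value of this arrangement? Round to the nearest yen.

This is an ordinary annuity: 132 payments of ¥28,410 at the end of each quarter.
Periodic rate r = 0.125/4 per quarter; n is counted in quarters.
PV = PMT × [(1 − (1+r)^−n)/r] = 28,410 × [1 − (1+r)^−132] / r = ¥893,468

¥893,468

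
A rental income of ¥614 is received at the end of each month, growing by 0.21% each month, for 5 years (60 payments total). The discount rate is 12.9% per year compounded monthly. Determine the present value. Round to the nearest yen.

Periodic rate r = 0.129/12 per month; n is counted in months.
Growing ordinary annuity: PV = PMT₁ × [1 − ((1+g)/(1+r))^n] / (r − g) = 614 × [1 − ((1+0.0021)/(1+r))^60] / (r − 0.0021) = ¥28,600.

¥28,600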